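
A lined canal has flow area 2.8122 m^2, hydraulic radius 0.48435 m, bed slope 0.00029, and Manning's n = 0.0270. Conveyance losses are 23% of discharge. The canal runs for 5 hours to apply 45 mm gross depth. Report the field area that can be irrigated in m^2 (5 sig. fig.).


Approach: apply Manning's equation with a conveyance and depth budget, Q = (1/n)*A*R^(2/3)*S^(1/2); Q_field = Q*(1-loss); Area = Q_field*t/(d/1000).
Step 1 — canal discharge (Manning's equation):
  Q = (1/0.0270) * 2.8122 * 0.48435^(2/3) * 0.00029^(1/2) = 1.093925 m^3/s
Step 2 — delivered flow: Q_field = 1.093925*(1 - 23/100) = 0.8423224 m^3/s
Step 3 — volume delivered: V = 0.8423224 * 5*3600 = 15161.80 m^3
Step 4 — area served: A = V / (depth/1000) = 15161.80 / 0.045 = 336930 m^2
Therefore the field area that can be irrigated = 336930 m^2.


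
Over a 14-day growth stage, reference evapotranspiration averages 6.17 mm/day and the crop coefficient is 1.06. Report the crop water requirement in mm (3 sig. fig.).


Approach: apply the crop water requirement relation, CWR = ET0 * Kc * days.
CWR = 6.17 * 1.06 * 14 = 91.6 mm
Therefore the crop water requirement = 91.6 mm.


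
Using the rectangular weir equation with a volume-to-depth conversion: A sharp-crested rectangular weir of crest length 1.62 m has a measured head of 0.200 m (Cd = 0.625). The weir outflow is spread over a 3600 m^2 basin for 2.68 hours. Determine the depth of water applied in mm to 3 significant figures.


Approach: apply the rectangular weir equation with a volume-to-depth conversion, Q = (2/3)*Cd*L*sqrt(2g)*H^1.5; d = Q*t/A * 1000.
Step 1 — weir discharge:
  Q = (2/3)*0.625*1.62*sqrt(2*9.81)*0.200^1.5 = 0.26742 m^3/s
Step 2 — volume: V = 0.26742 * 2.68*3600 = 2580.1 m^3
Step 3 — depth: d = V/A * 1000 = 2580.1/3600 * 1000 = 717 mm
Therefore the depth of water applied = 717 mm.


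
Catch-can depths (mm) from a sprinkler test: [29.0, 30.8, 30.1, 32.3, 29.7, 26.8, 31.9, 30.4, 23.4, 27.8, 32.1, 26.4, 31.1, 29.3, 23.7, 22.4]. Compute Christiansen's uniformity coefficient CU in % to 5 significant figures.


Approach: apply Christiansen's uniformity coefficient, CU = (1 - mean_abs_deviation/mean)*100.
mean = 28.57500 mm
mean |d_i - mean| = 2.618750 mm
CU = (1 - 2.618750/28.57500)*100 = 90.836 %
Therefore Christiansen's uniformity coefficient CU = 90.836 %.


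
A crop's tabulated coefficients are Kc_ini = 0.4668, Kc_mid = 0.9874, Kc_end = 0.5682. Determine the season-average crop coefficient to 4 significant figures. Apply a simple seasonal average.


Approach: apply a simple seasonal average, Kc_avg = (Kc_ini + Kc_mid + Kc_end)/3.
Kc_avg = (0.4668 + 0.9874 + 0.5682)/3 = 0.6741
Therefore the season-average crop coefficient = 0.6741.


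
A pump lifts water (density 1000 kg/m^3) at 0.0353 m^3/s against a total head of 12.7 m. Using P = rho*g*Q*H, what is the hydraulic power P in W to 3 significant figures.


P = 1000 * 9.81 * 0.0353 * 12.7 = 4400 W
Therefore the hydraulic power P = 4400 W.


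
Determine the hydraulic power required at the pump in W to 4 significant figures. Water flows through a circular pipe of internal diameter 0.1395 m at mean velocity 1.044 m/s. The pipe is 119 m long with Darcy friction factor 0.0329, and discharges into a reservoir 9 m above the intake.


Approach: apply continuity + Darcy-Weisbach + hydraulic power, Q = A*v; hf = f*(L/D)*(v^2/(2g)); H = static + hf; P = rho*g*Q*H.
Step 1 — flow rate (continuity, Q = A*v):
  A = pi*(0.1395/2)^2 = 0.0152840 m^2
  Q = 0.0152840 * 1.044 = 0.0159565 m^3/s
Step 2 — friction head loss (Darcy-Weisbach):
  hf = 0.0329 * (119/0.1395) * (1.044^2 / (2*9.81))
  hf = 1.55909 m
Step 3 — total head: H = 9 + 1.55909 = 10.5591 m
Step 4 — hydraulic power (P = rho*g*Q*H):
  P = 1000 * 9.81 * 0.0159565 * 10.5591 = 1653 W
Therefore the hydraulic power required at the pump = 1653 W.


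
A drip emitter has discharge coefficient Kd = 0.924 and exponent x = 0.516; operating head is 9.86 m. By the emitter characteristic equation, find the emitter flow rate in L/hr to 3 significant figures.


Approach: apply the emitter characteristic equation, q = Kd * h^x.
q = 0.924 * 9.86^0.516 = 3.01 L/hr
Therefore the emitter flow rate = 3.01 L/hr.


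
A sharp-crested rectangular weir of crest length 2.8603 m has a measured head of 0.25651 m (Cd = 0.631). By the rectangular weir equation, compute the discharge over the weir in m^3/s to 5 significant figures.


Approach: apply the rectangular weir equation, Q = (2/3)*Cd*L*sqrt(2g)*H^1.5.
Q = (2/3)*0.631*2.8603*sqrt(2*9.81)*0.25651^1.5 = 0.69240 m^3/s
Therefore the discharge over the weir = 0.69240 m^3/s.


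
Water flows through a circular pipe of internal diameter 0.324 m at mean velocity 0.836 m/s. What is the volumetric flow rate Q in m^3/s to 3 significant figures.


Approach: apply the continuity equation for pipe flow, Q = A * v with A = pi*(D/2)^2.
A = pi*(0.324/2)^2 = 0.082448 m^2
Q = 0.082448 * 0.836 = 0.0689 m^3/s
Therefore the volumetric flow rate Q = 0.0689 m^3/s.


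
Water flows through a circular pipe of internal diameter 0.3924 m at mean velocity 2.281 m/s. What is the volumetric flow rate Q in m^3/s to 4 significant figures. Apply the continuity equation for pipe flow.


Approach: apply the continuity equation for pipe flow, Q = A * v with A = pi*(D/2)^2.
A = pi*(0.3924/2)^2 = 0.120934 m^2
Q = 0.120934 * 2.281 = 0.2759 m^3/s
Therefore the volumetric flow rate Q = 0.2759 m^3/s.


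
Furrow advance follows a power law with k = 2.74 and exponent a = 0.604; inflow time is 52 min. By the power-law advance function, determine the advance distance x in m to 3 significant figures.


Approach: apply the power-law advance function, x = k*t^a.
x = 2.74 * 52^0.604 = 29.8 m
Therefore the advance distance x = 29.8 m.


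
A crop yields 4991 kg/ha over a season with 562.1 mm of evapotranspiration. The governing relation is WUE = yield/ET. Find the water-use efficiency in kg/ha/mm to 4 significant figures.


WUE = 4991 / 562.1 = 8.879 kg/ha/mm
Therefore the water-use efficiency = 8.879 kg/ha/mm.


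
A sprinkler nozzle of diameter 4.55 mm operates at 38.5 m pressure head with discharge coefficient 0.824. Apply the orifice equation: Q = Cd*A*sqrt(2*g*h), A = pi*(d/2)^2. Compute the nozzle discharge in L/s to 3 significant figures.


A = pi*(4.55e-3/2)^2 = 1.6260e-05 m^2
Q = 0.824 * 1.6260e-05 * sqrt(2*9.81*38.5) * 1000 = 0.368 L/s
Therefore the nozzle discharge = 0.368 L/s.


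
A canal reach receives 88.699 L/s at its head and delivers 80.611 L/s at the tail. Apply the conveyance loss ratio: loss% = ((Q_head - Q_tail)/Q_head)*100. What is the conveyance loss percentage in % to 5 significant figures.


loss = ((88.699 - 80.611)/88.699)*100 = 9.1185 %
Therefore the conveyance loss percentage = 9.1185 %.


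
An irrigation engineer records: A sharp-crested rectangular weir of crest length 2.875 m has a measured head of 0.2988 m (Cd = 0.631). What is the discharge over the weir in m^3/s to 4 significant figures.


Approach: apply the rectangular weir equation, Q = (2/3)*Cd*L*sqrt(2g)*H^1.5.
Q = (2/3)*0.631*2.875*sqrt(2*9.81)*0.2988^1.5 = 0.8750 m^3/s
Therefore the discharge over the weir = 0.8750 m^3/s.


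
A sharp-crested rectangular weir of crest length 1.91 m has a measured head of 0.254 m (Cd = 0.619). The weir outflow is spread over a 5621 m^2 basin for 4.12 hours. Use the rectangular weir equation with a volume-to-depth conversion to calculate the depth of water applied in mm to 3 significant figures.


Approach: apply the rectangular weir equation with a volume-to-depth conversion, Q = (2/3)*Cd*L*sqrt(2g)*H^1.5; d = Q*t/A * 1000.
Step 1 — weir discharge:
  Q = (2/3)*0.619*1.91*sqrt(2*9.81)*0.254^1.5 = 0.44692 m^3/s
Step 2 — volume: V = 0.44692 * 4.12*3600 = 6628.8 m^3
Step 3 — depth: d = V/A * 1000 = 6628.8/5621 * 1000 = 1180 mm
Therefore the depth of water applied = 1180 mm.


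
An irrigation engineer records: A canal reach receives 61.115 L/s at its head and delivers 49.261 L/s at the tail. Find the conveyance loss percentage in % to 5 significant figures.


Approach: apply the conveyance loss ratio, loss% = ((Q_head - Q_tail)/Q_head)*100.
loss = ((61.115 - 49.261)/61.115)*100 = 19.396 %
Therefore the conveyance loss percentage = 19.396 %.


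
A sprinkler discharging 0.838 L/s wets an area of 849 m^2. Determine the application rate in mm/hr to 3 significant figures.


Approach: apply the application rate relation, rate = (Q/A)*3600.
rate = (0.838 / 849) * 3600 = 3.55 mm/hr
Therefore the application rate = 3.55 mm/hr.


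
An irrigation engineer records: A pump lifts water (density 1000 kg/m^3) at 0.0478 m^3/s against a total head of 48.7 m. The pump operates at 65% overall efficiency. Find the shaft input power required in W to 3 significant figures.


Approach: apply hydraulic power then efficiency conversion, P = rho*g*Q*H; P_in = P/eta.
Step 1 — hydraulic power (P = rho*g*Q*H):
  P = 1000 * 9.81 * 0.0478 * 48.7 = 22836 W
Step 2 — input power: P_in = P/eta = 22836 / 0.65 = 35100 W
Therefore the shaft input power required = 35100 W.


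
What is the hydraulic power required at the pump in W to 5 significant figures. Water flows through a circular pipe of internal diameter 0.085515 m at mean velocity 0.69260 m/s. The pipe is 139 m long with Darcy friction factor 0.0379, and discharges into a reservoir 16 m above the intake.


Approach: apply continuity + Darcy-Weisbach + hydraulic power, Q = A*v; hf = f*(L/D)*(v^2/(2g)); H = static + hf; P = rho*g*Q*H.
Step 1 — flow rate (continuity, Q = A*v):
  A = pi*(0.085515/2)^2 = 0.005743472 m^2
  Q = 0.005743472 * 0.69260 = 0.003977928 m^3/s
Step 2 — friction head loss (Darcy-Weisbach):
  hf = 0.0379 * (139/0.085515) * (0.69260^2 / (2*9.81))
  hf = 1.506183 m
Step 3 — total head: H = 16 + 1.506183 = 17.50618 m
Step 4 — hydraulic power (P = rho*g*Q*H):
  P = 1000 * 9.81 * 0.003977928 * 17.50618 = 683.15 W
Therefore the hydraulic power required at the pump = 683.15 W.


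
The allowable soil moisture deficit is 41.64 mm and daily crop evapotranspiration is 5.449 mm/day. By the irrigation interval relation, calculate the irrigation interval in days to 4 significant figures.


Approach: apply the irrigation interval relation, interval = SMD / ETc.
interval = 41.64 / 5.449 = 7.642 days
Therefore the irrigation interval = 7.642 days.


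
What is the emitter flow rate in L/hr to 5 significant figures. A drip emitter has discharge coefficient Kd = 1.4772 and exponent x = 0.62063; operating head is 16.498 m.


Approach: apply the emitter characteristic equation, q = Kd * h^x.
q = 1.4772 * 16.498^0.62063 = 8.4142 L/hr
Therefore the emitter flow rate = 8.4142 L/hr.


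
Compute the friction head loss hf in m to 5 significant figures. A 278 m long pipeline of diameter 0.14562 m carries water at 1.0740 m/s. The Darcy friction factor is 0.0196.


Approach: apply the Darcy-Weisbach equation, hf = f*(L/D)*(v^2/(2g)).
hf = 0.0196 * (278/0.14562) * (1.0740^2 / (2*9.81))
hf = 2.1998 m
Therefore the friction head loss hf = 2.1998 m.


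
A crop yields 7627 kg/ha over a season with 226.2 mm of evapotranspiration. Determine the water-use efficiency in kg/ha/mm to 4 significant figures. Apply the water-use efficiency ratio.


Approach: apply the water-use efficiency ratio, WUE = yield/ET.
WUE = 7627 / 226.2 = 33.72 kg/ha/mm
Therefore the water-use efficiency = 33.72 kg/ha/mm.


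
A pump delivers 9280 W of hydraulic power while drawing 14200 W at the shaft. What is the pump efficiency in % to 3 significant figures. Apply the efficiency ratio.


Approach: apply the efficiency ratio, eta = (P_out/P_in)*100.
eta = (9280 / 14200) * 100 = 65.4 %
Therefore the pump efficiency = 65.4 %.


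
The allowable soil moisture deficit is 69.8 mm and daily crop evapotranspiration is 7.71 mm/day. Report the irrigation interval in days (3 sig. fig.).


Approach: apply the irrigation interval relation, interval = SMD / ETc.
interval = 69.8 / 7.71 = 9.05 days
Therefore the irrigation interval = 9.05 days.


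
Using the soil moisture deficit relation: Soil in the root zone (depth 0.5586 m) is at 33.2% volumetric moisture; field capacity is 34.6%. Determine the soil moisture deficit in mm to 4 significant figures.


Approach: apply the soil moisture deficit relation, SMD = (FC - theta)/100 * depth * 1000.
SMD = (34.6 - 33.2)/100 * 0.5586 * 1000 = 7.820 mm
Therefore the soil moisture deficit = 7.820 mm.


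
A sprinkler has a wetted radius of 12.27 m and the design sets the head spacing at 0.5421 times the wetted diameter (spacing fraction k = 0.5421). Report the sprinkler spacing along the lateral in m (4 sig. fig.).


Approach: apply the sprinkler spacing rule (spacing as a fraction of wetted diameter), S = k*(2*R).
S = 0.5421 * (2 * 12.27) = 13.30 m
Therefore the sprinkler spacing along the lateral = 13.30 m.


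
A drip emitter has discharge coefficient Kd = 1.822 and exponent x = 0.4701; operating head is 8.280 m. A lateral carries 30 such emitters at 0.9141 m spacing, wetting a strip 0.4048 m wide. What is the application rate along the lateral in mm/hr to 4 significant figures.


Approach: apply the emitter equation with a lateral mass balance, q = Kd*h^x; Q = n*q; rate = Q/(n*spacing*width).
Step 1 — single emitter flow (q = Kd*h^x):
  q = 1.822 * 8.280^0.4701 = 4.92169 L/hr
Step 2 — total lateral flow: Q = 30 * 4.92169 = 147.651 L/hr
Step 3 — wetted area: A = 30 * 0.9141 * 0.4048 = 11.1008 m^2
Step 4 — application rate: Q/A = 147.651/11.1008 = 13.30 mm/hr
Therefore the application rate along the lateral = 13.30 mm/hr.


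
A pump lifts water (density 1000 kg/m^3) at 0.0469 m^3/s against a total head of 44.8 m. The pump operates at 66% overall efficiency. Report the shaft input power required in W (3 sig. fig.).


Approach: apply hydraulic power then efficiency conversion, P = rho*g*Q*H; P_in = P/eta.
Step 1 — hydraulic power (P = rho*g*Q*H):
  P = 1000 * 9.81 * 0.0469 * 44.8 = 20612 W
Step 2 — input power: P_in = P/eta = 20612 / 0.66 = 31200 W
Therefore the shaft input power required = 31200 W.


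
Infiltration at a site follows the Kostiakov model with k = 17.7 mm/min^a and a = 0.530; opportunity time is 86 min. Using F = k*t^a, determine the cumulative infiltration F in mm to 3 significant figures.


F = 17.7 * 86^0.530 = 188 mm
Therefore the cumulative infiltration F = 188 mm.


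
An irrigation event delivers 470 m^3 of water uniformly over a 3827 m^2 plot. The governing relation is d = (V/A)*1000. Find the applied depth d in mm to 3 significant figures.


d = (470 / 3827) * 1000 = 123 mm
Therefore the applied depth d = 123 mm.


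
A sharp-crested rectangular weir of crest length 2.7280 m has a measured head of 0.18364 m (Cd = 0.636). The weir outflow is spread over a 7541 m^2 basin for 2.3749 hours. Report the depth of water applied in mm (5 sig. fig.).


Approach: apply the rectangular weir equation with a volume-to-depth conversion, Q = (2/3)*Cd*L*sqrt(2g)*H^1.5; d = Q*t/A * 1000.
Step 1 — weir discharge:
  Q = (2/3)*0.636*2.7280*sqrt(2*9.81)*0.18364^1.5 = 0.4031908 m^3/s
Step 2 — volume: V = 0.4031908 * 2.3749*3600 = 3447.136 m^3
Step 3 — depth: d = V/A * 1000 = 3447.136/7541 * 1000 = 457.12 mm
Therefore the depth of water applied = 457.12 mm.


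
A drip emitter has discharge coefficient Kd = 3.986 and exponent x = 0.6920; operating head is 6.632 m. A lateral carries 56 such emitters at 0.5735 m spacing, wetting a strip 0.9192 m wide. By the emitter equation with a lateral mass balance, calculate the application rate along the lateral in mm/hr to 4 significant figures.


Approach: apply the emitter equation with a lateral mass balance, q = Kd*h^x; Q = n*q; rate = Q/(n*spacing*width).
Step 1 — single emitter flow (q = Kd*h^x):
  q = 3.986 * 6.632^0.6920 = 14.7610 L/hr
Step 2 — total lateral flow: Q = 56 * 14.7610 = 826.615 L/hr
Step 3 — wetted area: A = 56 * 0.5735 * 0.9192 = 29.5210 m^2
Step 4 — application rate: Q/A = 826.615/29.5210 = 28.00 mm/hr
Therefore the application rate along the lateral = 28.00 mm/hr.


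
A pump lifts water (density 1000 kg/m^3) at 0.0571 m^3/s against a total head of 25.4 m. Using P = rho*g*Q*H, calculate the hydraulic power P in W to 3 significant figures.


P = 1000 * 9.81 * 0.0571 * 25.4 = 14200 W
Therefore the hydraulic power P = 14200 W.


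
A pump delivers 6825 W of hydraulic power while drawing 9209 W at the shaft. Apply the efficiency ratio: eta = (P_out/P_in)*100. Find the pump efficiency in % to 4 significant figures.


eta = (6825 / 9209) * 100 = 74.11 %
Therefore the pump efficiency = 74.11 %.


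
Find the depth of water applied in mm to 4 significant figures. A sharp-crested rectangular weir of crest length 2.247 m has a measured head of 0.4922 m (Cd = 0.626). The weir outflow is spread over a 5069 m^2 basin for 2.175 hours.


Approach: apply the rectangular weir equation with a volume-to-depth conversion, Q = (2/3)*Cd*L*sqrt(2g)*H^1.5; d = Q*t/A * 1000.
Step 1 — weir discharge:
  Q = (2/3)*0.626*2.247*sqrt(2*9.81)*0.4922^1.5 = 1.43433 m^3/s
Step 2 — volume: V = 1.43433 * 2.175*3600 = 11230.8 m^3
Step 3 — depth: d = V/A * 1000 = 11230.8/5069 * 1000 = 2216 mm
Therefore the depth of water applied = 2216 mm.


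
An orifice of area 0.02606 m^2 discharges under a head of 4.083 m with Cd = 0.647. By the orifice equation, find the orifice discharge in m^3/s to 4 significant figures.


Approach: apply the orifice equation, Q = Cd*A*sqrt(2*g*h).
Q = 0.647 * 0.02606 * sqrt(2*9.81*4.083) = 0.1509 m^3/s
Therefore the orifice discharge = 0.1509 m^3/s.


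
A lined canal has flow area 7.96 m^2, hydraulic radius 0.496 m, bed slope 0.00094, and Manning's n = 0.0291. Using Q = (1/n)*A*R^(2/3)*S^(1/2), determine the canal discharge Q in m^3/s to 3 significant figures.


Q = (1/0.0291) * 7.96 * 0.496^(2/3) * 0.00094^(1/2) = 5.25 m^3/s
Therefore the canal discharge Q = 5.25 m^3/s.


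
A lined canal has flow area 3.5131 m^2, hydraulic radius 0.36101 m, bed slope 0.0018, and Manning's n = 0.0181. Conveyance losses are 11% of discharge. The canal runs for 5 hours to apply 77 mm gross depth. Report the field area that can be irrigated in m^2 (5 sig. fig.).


Approach: apply Manning's equation with a conveyance and depth budget, Q = (1/n)*A*R^(2/3)*S^(1/2); Q_field = Q*(1-loss); Area = Q_field*t/(d/1000).
Step 1 — canal discharge (Manning's equation):
  Q = (1/0.0181) * 3.5131 * 0.36101^(2/3) * 0.0018^(1/2) = 4.175044 m^3/s
Step 2 — delivered flow: Q_field = 4.175044*(1 - 11/100) = 3.715789 m^3/s
Step 3 — volume delivered: V = 3.715789 * 5*3600 = 66884.20 m^3
Step 4 — area served: A = V / (depth/1000) = 66884.20 / 0.077 = 868630 m^2
Therefore the field area that can be irrigated = 868630 m^2.


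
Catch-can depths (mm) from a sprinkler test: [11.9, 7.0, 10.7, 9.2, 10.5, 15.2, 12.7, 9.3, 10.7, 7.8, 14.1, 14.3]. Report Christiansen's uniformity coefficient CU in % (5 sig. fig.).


Approach: apply Christiansen's uniformity coefficient, CU = (1 - mean_abs_deviation/mean)*100.
mean = 11.11667 mm
mean |d_i - mean| = 2.102778 mm
CU = (1 - 2.102778/11.11667)*100 = 81.084 %
Therefore Christiansen's uniformity coefficient CU = 81.084 %.


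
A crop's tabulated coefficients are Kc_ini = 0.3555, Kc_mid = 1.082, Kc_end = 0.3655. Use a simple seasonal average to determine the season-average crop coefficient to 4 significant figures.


Approach: apply a simple seasonal average, Kc_avg = (Kc_ini + Kc_mid + Kc_end)/3.
Kc_avg = (0.3555 + 1.082 + 0.3655)/3 = 0.6010
Therefore the season-average crop coefficient = 0.6010.


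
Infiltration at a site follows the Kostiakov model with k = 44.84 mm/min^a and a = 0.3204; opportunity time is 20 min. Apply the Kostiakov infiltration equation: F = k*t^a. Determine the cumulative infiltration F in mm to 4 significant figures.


F = 44.84 * 20^0.3204 = 117.1 mm
Therefore the cumulative infiltration F = 117.1 mm.


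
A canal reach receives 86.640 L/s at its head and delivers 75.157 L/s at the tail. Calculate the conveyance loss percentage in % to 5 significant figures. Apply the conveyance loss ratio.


Approach: apply the conveyance loss ratio, loss% = ((Q_head - Q_tail)/Q_head)*100.
loss = ((86.640 - 75.157)/86.640)*100 = 13.254 %
Therefore the conveyance loss percentage = 13.254 %.


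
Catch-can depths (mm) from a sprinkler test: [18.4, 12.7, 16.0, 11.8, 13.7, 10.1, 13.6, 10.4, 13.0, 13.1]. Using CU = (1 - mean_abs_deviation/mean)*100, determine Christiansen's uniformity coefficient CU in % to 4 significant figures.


mean = 13.2800 mm
mean |d_i - mean| = 1.71600 mm
CU = (1 - 1.71600/13.2800)*100 = 87.08 %
Therefore Christiansen's uniformity coefficient CU = 87.08 %.


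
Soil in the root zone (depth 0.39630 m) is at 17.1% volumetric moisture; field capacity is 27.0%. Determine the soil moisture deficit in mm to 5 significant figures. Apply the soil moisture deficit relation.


Approach: apply the soil moisture deficit relation, SMD = (FC - theta)/100 * depth * 1000.
SMD = (27.0 - 17.1)/100 * 0.39630 * 1000 = 39.234 mm
Therefore the soil moisture deficit = 39.234 mm.


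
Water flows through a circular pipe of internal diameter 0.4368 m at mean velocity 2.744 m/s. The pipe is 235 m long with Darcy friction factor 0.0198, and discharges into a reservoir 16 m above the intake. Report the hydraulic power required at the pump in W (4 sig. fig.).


Approach: apply continuity + Darcy-Weisbach + hydraulic power, Q = A*v; hf = f*(L/D)*(v^2/(2g)); H = static + hf; P = rho*g*Q*H.
Step 1 — flow rate (continuity, Q = A*v):
  A = pi*(0.4368/2)^2 = 0.149849 m^2
  Q = 0.149849 * 2.744 = 0.411187 m^3/s
Step 2 — friction head loss (Darcy-Weisbach):
  hf = 0.0198 * (235/0.4368) * (2.744^2 / (2*9.81))
  hf = 4.08808 m
Step 3 — total head: H = 16 + 4.08808 = 20.0881 m
Step 4 — hydraulic power (P = rho*g*Q*H):
  P = 1000 * 9.81 * 0.411187 * 20.0881 = 81030 W
Therefore the hydraulic power required at the pump = 81030 W.


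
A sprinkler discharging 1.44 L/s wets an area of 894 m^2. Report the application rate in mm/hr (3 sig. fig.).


Approach: apply the application rate relation, rate = (Q/A)*3600.
rate = (1.44 / 894) * 3600 = 5.80 mm/hr
Therefore the application rate = 5.80 mm/hr.


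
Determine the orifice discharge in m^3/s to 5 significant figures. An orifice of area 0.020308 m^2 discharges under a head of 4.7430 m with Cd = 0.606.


Approach: apply the orifice equation, Q = Cd*A*sqrt(2*g*h).
Q = 0.606 * 0.020308 * sqrt(2*9.81*4.7430) = 0.11872 m^3/s
Therefore the orifice discharge = 0.11872 m^3/s.


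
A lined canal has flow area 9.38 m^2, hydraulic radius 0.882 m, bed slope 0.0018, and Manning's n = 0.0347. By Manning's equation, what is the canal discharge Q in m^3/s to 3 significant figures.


Approach: apply Manning's equation, Q = (1/n)*A*R^(2/3)*S^(1/2).
Q = (1/0.0347) * 9.38 * 0.882^(2/3) * 0.0018^(1/2) = 10.5 m^3/s
Therefore the canal discharge Q = 10.5 m^3/s.


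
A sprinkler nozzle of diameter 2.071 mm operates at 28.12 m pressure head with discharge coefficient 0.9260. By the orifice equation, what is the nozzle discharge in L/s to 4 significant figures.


Approach: apply the orifice equation, Q = Cd*A*sqrt(2*g*h), A = pi*(d/2)^2.
A = pi*(2.071e-3/2)^2 = 3.36860e-06 m^2
Q = 0.9260 * 3.36860e-06 * sqrt(2*9.81*28.12) * 1000 = 0.07327 L/s
Therefore the nozzle discharge = 0.07327 L/s.


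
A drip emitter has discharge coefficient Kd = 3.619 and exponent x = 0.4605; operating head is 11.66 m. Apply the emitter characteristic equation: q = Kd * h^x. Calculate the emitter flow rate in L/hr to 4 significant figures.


q = 3.619 * 11.66^0.4605 = 11.22 L/hr
Therefore the emitter flow rate = 11.22 L/hr.


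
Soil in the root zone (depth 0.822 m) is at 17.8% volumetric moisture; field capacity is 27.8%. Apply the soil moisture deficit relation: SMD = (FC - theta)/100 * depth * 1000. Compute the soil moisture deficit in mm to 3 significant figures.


SMD = (27.8 - 17.8)/100 * 0.822 * 1000 = 82.2 mm
Therefore the soil moisture deficit = 82.2 mm.


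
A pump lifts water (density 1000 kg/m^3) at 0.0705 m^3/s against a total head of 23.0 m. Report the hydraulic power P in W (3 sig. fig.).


Approach: apply the hydraulic power relation, P = rho*g*Q*H.
P = 1000 * 9.81 * 0.0705 * 23.0 = 15900 W
Therefore the hydraulic power P = 15900 W.


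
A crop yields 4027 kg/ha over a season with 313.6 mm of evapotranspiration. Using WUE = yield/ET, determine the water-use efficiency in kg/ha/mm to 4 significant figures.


WUE = 4027 / 313.6 = 12.84 kg/ha/mm
Therefore the water-use efficiency = 12.84 kg/ha/mm.


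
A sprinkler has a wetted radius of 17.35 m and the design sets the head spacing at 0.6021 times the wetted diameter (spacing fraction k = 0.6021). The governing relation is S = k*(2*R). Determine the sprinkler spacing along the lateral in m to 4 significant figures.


S = 0.6021 * (2 * 17.35) = 20.89 m
Therefore the sprinkler spacing along the lateral = 20.89 m.


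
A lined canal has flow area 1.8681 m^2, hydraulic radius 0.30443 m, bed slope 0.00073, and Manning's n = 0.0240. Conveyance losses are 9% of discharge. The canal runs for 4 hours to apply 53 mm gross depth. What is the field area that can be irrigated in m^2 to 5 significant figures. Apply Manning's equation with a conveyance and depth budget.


Approach: apply Manning's equation with a conveyance and depth budget, Q = (1/n)*A*R^(2/3)*S^(1/2); Q_field = Q*(1-loss); Area = Q_field*t/(d/1000).
Step 1 — canal discharge (Manning's equation):
  Q = (1/0.0240) * 1.8681 * 0.30443^(2/3) * 0.00073^(1/2) = 0.9517187 m^3/s
Step 2 — delivered flow: Q_field = 0.9517187*(1 - 9/100) = 0.8660640 m^3/s
Step 3 — volume delivered: V = 0.8660640 * 4*3600 = 12471.32 m^3
Step 4 — area served: A = V / (depth/1000) = 12471.32 / 0.053 = 235310 m^2
Therefore the field area that can be irrigated = 235310 m^2.


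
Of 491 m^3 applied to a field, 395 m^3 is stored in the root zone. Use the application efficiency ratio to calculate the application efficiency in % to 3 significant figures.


Approach: apply the application efficiency ratio, Ea = (stored/applied)*100.
Ea = (395/491)*100 = 80.4 %
Therefore the application efficiency = 80.4 %.


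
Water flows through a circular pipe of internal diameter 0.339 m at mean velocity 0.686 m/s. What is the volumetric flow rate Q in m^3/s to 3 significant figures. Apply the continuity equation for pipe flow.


Approach: apply the continuity equation for pipe flow, Q = A * v with A = pi*(D/2)^2.
A = pi*(0.339/2)^2 = 0.090259 m^2
Q = 0.090259 * 0.686 = 0.0619 m^3/s
Therefore the volumetric flow rate Q = 0.0619 m^3/s.


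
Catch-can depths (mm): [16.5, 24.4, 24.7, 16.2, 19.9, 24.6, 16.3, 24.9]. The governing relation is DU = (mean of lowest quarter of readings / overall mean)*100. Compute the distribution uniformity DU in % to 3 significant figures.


sorted lowest 2 of 8: [16.2, 16.3] -> mean = 16.250 mm
overall mean = 20.938 mm
DU = (16.250/20.938)*100 = 77.6 %
Therefore the distribution uniformity DU = 77.6 %.


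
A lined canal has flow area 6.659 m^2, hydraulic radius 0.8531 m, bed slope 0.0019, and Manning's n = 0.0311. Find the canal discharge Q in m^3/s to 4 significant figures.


Approach: apply Manning's equation, Q = (1/n)*A*R^(2/3)*S^(1/2).
Q = (1/0.0311) * 6.659 * 0.8531^(2/3) * 0.0019^(1/2) = 8.395 m^3/s
Therefore the canal discharge Q = 8.395 m^3/s.


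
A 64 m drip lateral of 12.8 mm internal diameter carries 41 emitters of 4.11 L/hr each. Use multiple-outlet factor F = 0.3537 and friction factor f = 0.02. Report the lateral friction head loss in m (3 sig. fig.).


Approach: apply Darcy-Weisbach with the multiple-outlet F-factor, Q = n*q/(3600*1000) m^3/s; v = Q/A; hf = F*f*(L/D)*(v^2/(2g)).
Q = 41*4.11/(3600*1000) = 4.6808e-05 m^3/s
A = pi*(12.8e-3/2)^2 = 1.2868e-04 m^2, so v = Q/A = 0.36376 m/s
hf = 0.3537*0.02*(64/0.0128)*(0.36376^2/(2*9.81)) = 0.239 m
Therefore the lateral friction head loss = 0.239 m.


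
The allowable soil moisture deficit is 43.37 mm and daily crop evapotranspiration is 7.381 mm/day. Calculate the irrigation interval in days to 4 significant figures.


Approach: apply the irrigation interval relation, interval = SMD / ETc.
interval = 43.37 / 7.381 = 5.876 days
Therefore the irrigation interval = 5.876 days.


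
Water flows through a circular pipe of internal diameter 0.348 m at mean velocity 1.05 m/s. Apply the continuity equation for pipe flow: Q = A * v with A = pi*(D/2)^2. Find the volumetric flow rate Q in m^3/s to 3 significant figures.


A = pi*(0.348/2)^2 = 0.095115 m^2
Q = 0.095115 * 1.05 = 0.0999 m^3/s
Therefore the volumetric flow rate Q = 0.0999 m^3/s.


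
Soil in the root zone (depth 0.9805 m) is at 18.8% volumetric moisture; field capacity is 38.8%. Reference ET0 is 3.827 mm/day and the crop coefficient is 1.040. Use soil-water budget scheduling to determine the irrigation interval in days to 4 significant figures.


Approach: apply soil-water budget scheduling, SMD = (FC-theta)/100*depth*1000; ETc = ET0*Kc; interval = SMD/ETc.
Step 1 — soil moisture deficit:
  SMD = (38.8 - 18.8)/100 * 0.9805 * 1000 = 196.100 mm
Step 2 — daily crop ET (ETc = ET0*Kc):
  ETc = 3.827 * 1.040 = 3.98008 mm/day
Step 3 — irrigation interval (SMD/ETc):
  interval = 196.100 / 3.98008 = 49.27 days
Therefore the irrigation interval = 49.27 days.


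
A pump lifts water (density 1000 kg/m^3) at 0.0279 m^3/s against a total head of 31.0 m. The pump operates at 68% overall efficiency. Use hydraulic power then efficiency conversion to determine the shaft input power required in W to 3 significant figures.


Approach: apply hydraulic power then efficiency conversion, P = rho*g*Q*H; P_in = P/eta.
Step 1 — hydraulic power (P = rho*g*Q*H):
  P = 1000 * 9.81 * 0.0279 * 31.0 = 8484.7 W
Step 2 — input power: P_in = P/eta = 8484.7 / 0.68 = 12500 W
Therefore the shaft input power required = 12500 W.


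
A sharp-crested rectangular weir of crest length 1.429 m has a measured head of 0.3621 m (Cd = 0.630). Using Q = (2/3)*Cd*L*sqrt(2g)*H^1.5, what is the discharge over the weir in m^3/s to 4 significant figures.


Q = (2/3)*0.630*1.429*sqrt(2*9.81)*0.3621^1.5 = 0.5793 m^3/s
Therefore the discharge over the weir = 0.5793 m^3/s.


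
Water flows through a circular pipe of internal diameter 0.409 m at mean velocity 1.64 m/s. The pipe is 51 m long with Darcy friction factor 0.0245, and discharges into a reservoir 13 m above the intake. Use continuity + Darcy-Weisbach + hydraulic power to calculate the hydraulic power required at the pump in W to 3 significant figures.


Approach: apply continuity + Darcy-Weisbach + hydraulic power, Q = A*v; hf = f*(L/D)*(v^2/(2g)); H = static + hf; P = rho*g*Q*H.
Step 1 — flow rate (continuity, Q = A*v):
  A = pi*(0.409/2)^2 = 0.13138 m^2
  Q = 0.13138 * 1.64 = 0.21547 m^3/s
Step 2 — friction head loss (Darcy-Weisbach):
  hf = 0.0245 * (51/0.409) * (1.64^2 / (2*9.81))
  hf = 0.41880 m
Step 3 — total head: H = 13 + 0.41880 = 13.419 m
Step 4 — hydraulic power (P = rho*g*Q*H):
  P = 1000 * 9.81 * 0.21547 * 13.419 = 28400 W
Therefore the hydraulic power required at the pump = 28400 W.


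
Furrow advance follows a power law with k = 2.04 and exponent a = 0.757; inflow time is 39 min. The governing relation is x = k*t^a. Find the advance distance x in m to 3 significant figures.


x = 2.04 * 39^0.757 = 32.7 m
Therefore the advance distance x = 32.7 m.


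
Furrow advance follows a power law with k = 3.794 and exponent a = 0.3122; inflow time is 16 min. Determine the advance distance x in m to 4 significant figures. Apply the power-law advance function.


Approach: apply the power-law advance function, x = k*t^a.
x = 3.794 * 16^0.3122 = 9.016 m
Therefore the advance distance x = 9.016 m.


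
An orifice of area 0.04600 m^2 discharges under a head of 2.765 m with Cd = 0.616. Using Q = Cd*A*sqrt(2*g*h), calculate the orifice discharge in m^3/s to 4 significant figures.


Q = 0.616 * 0.04600 * sqrt(2*9.81*2.765) = 0.2087 m^3/s
Therefore the orifice discharge = 0.2087 m^3/s.


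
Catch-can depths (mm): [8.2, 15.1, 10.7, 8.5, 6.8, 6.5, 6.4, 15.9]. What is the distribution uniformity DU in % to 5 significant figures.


Approach: apply the low-quarter distribution uniformity, DU = (mean of lowest quarter of readings / overall mean)*100.
sorted lowest 2 of 8: [6.4, 6.5] -> mean = 6.450000 mm
overall mean = 9.762500 mm
DU = (6.450000/9.762500)*100 = 66.069 %
Therefore the distribution uniformity DU = 66.069 %.


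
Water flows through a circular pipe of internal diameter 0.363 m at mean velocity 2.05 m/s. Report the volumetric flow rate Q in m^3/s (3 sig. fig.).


Approach: apply the continuity equation for pipe flow, Q = A * v with A = pi*(D/2)^2.
A = pi*(0.363/2)^2 = 0.10349 m^2
Q = 0.10349 * 2.05 = 0.212 m^3/s
Therefore the volumetric flow rate Q = 0.212 m^3/s.


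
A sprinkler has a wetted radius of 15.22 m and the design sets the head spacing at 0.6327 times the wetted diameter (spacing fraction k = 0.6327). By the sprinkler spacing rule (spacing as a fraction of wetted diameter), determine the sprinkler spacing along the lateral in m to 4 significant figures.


Approach: apply the sprinkler spacing rule (spacing as a fraction of wetted diameter), S = k*(2*R).
S = 0.6327 * (2 * 15.22) = 19.26 m
Therefore the sprinkler spacing along the lateral = 19.26 m.


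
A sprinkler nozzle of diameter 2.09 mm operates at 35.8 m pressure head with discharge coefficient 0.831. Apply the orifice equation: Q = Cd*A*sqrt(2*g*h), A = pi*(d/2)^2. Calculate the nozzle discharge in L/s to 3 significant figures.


A = pi*(2.09e-3/2)^2 = 3.4307e-06 m^2
Q = 0.831 * 3.4307e-06 * sqrt(2*9.81*35.8) * 1000 = 0.0756 L/s
Therefore the nozzle discharge = 0.0756 L/s.


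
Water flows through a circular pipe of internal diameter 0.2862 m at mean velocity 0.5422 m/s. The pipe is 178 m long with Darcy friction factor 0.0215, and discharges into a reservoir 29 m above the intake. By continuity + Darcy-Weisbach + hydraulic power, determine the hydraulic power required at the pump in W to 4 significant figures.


Approach: apply continuity + Darcy-Weisbach + hydraulic power, Q = A*v; hf = f*(L/D)*(v^2/(2g)); H = static + hf; P = rho*g*Q*H.
Step 1 — flow rate (continuity, Q = A*v):
  A = pi*(0.2862/2)^2 = 0.0643323 m^2
  Q = 0.0643323 * 0.5422 = 0.0348810 m^3/s
Step 2 — friction head loss (Darcy-Weisbach):
  hf = 0.0215 * (178/0.2862) * (0.5422^2 / (2*9.81))
  hf = 0.200359 m
Step 3 — total head: H = 29 + 0.200359 = 29.2004 m
Step 4 — hydraulic power (P = rho*g*Q*H):
  P = 1000 * 9.81 * 0.0348810 * 29.2004 = 9992 W
Therefore the hydraulic power required at the pump = 9992 W.


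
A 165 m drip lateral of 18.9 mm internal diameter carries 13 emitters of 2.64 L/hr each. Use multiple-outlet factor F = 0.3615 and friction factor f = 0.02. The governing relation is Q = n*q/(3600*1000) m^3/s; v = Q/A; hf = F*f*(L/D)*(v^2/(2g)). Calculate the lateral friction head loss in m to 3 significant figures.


Q = 13*2.64/(3600*1000) = 9.5333e-06 m^3/s
A = pi*(18.9e-3/2)^2 = 2.8055e-04 m^2, so v = Q/A = 0.033981 m/s
hf = 0.3615*0.02*(165/0.0189)*(0.033981^2/(2*9.81)) = 0.00371 m
Therefore the lateral friction head loss = 0.00371 m.


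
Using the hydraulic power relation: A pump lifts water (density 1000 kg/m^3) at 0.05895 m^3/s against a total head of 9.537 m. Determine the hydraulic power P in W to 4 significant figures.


Approach: apply the hydraulic power relation, P = rho*g*Q*H.
P = 1000 * 9.81 * 0.05895 * 9.537 = 5515 W
Therefore the hydraulic power P = 5515 W.


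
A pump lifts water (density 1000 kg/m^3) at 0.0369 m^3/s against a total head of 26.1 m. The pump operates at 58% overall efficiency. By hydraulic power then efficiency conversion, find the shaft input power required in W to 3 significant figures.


Approach: apply hydraulic power then efficiency conversion, P = rho*g*Q*H; P_in = P/eta.
Step 1 — hydraulic power (P = rho*g*Q*H):
  P = 1000 * 9.81 * 0.0369 * 26.1 = 9447.9 W
Step 2 — input power: P_in = P/eta = 9447.9 / 0.58 = 16300 W
Therefore the shaft input power required = 16300 W.


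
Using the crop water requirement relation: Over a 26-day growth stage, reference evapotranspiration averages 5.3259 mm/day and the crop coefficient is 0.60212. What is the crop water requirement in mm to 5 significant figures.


Approach: apply the crop water requirement relation, CWR = ET0 * Kc * days.
CWR = 5.3259 * 0.60212 * 26 = 83.378 mm
Therefore the crop water requirement = 83.378 mm.


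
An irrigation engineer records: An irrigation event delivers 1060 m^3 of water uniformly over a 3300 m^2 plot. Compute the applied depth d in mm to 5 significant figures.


Approach: apply depth from volume over area, d = (V/A)*1000.
d = (1060 / 3300) * 1000 = 321.21 mm
Therefore the applied depth d = 321.21 mm.


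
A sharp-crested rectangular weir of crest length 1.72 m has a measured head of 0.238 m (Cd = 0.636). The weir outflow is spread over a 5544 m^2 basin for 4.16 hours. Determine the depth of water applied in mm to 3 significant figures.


Approach: apply the rectangular weir equation with a volume-to-depth conversion, Q = (2/3)*Cd*L*sqrt(2g)*H^1.5; d = Q*t/A * 1000.
Step 1 — weir discharge:
  Q = (2/3)*0.636*1.72*sqrt(2*9.81)*0.238^1.5 = 0.37507 m^3/s
Step 2 — volume: V = 0.37507 * 4.16*3600 = 5617.0 m^3
Step 3 — depth: d = V/A * 1000 = 5617.0/5544 * 1000 = 1010 mm
Therefore the depth of water applied = 1010 mm.


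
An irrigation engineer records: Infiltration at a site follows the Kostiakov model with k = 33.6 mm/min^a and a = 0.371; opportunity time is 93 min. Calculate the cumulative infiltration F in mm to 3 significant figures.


Approach: apply the Kostiakov infiltration equation, F = k*t^a.
F = 33.6 * 93^0.371 = 181 mm
Therefore the cumulative infiltration F = 181 mm.


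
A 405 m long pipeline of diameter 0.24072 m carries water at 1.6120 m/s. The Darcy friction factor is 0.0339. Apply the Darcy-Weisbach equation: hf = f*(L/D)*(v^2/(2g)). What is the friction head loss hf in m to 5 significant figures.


hf = 0.0339 * (405/0.24072) * (1.6120^2 / (2*9.81))
hf = 7.5539 m
Therefore the friction head loss hf = 7.5539 m.


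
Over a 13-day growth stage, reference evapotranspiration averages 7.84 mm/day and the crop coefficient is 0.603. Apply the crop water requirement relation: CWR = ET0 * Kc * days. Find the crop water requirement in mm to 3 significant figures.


CWR = 7.84 * 0.603 * 13 = 61.5 mm
Therefore the crop water requirement = 61.5 mm.


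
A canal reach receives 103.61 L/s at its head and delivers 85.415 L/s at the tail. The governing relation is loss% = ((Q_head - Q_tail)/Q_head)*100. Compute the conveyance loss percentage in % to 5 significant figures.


loss = ((103.61 - 85.415)/103.61)*100 = 17.561 %
Therefore the conveyance loss percentage = 17.561 %.


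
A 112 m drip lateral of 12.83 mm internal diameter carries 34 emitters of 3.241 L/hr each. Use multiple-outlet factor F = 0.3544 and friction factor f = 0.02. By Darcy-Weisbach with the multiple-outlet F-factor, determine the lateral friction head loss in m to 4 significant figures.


Approach: apply Darcy-Weisbach with the multiple-outlet F-factor, Q = n*q/(3600*1000) m^3/s; v = Q/A; hf = F*f*(L/D)*(v^2/(2g)).
Q = 34*3.241/(3600*1000) = 3.06094e-05 m^3/s
A = pi*(12.83e-3/2)^2 = 1.29284e-04 m^2, so v = Q/A = 0.236762 m/s
hf = 0.3544*0.02*(112/0.01283)*(0.236762^2/(2*9.81)) = 0.1768 m
Therefore the lateral friction head loss = 0.1768 m.


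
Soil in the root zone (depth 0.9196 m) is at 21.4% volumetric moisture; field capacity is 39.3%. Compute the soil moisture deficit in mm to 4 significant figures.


Approach: apply the soil moisture deficit relation, SMD = (FC - theta)/100 * depth * 1000.
SMD = (39.3 - 21.4)/100 * 0.9196 * 1000 = 164.6 mm
Therefore the soil moisture deficit = 164.6 mm.


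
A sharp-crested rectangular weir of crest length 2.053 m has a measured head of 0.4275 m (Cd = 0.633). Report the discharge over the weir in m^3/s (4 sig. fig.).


Approach: apply the rectangular weir equation, Q = (2/3)*Cd*L*sqrt(2g)*H^1.5.
Q = (2/3)*0.633*2.053*sqrt(2*9.81)*0.4275^1.5 = 1.073 m^3/s
Therefore the discharge over the weir = 1.073 m^3/s.
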